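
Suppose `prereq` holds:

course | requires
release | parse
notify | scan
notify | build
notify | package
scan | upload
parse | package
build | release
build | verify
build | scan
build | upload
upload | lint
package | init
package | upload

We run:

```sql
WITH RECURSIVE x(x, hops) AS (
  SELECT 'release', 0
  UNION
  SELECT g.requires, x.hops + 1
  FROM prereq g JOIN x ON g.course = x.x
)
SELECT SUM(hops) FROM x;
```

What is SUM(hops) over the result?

13

Base: (release, hops=0).
Iteration 1: edges from {release} -> (parse, hops=1).
Iteration 2: edges from {parse} -> (package, hops=2).
Iteration 3: edges from {package} -> (init, hops=3), (upload, hops=3).
Iteration 4: edges from {init,upload} -> (lint, hops=4).
Iteration 5: no outgoing edges from {lint}; recursion stops.
SUM(hops) = 0 + 1 + 2 + 3 + 3 + 4 = 13.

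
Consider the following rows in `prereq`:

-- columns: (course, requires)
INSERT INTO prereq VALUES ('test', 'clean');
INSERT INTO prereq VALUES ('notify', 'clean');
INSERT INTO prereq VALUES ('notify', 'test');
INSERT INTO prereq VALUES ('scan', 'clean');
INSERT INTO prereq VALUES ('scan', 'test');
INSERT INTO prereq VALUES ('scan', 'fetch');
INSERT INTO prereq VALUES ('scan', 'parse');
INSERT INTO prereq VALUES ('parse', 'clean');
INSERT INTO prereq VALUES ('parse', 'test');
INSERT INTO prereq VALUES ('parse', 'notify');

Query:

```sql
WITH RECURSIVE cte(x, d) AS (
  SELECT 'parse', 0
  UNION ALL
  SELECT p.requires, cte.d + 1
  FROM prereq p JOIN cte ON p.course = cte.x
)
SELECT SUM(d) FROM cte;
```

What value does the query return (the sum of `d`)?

12

Base: (parse, d=0).
Iteration 1: edges from {parse} -> (clean, d=1), (notify, d=1), (test, d=1).
Iteration 2: edges from {clean,notify,test} -> (clean, d=2) x2, (test, d=2). [UNION ALL keeps all 3 new rows, including repeats]
Iteration 3: edges from {clean,test} -> (clean, d=3).
Iteration 4: no outgoing edges from {clean}; recursion stops.
SUM(d) = 0 + 1 + 1 + 1 + 2 + 2 + 2 + 3 = 12.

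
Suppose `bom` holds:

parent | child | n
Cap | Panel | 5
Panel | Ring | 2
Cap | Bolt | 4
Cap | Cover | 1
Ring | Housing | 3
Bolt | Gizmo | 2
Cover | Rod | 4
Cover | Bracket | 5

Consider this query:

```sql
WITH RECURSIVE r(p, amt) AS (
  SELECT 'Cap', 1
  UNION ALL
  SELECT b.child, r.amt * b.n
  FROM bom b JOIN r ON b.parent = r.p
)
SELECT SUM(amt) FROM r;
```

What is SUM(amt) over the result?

68

Base: (Cap, amt=1).
Iteration 1: components of {Cap} -> Bolt = 1*4 = 4, Cover = 1*1 = 1, Panel = 1*5 = 5.
Iteration 2: components of {Bolt,Cover,Panel} -> Bracket = 1*5 = 5, Gizmo = 4*2 = 8, Ring = 5*2 = 10, Rod = 1*4 = 4.
Iteration 3: components of {Bracket,Gizmo,Ring,Rod} -> Housing = 10*3 = 30.
Iteration 4: no further components; recursion stops.
SUM(amt) = 1 + 5 + 4 + 1 + 10 + 8 + 4 + 5 + 30 = 68.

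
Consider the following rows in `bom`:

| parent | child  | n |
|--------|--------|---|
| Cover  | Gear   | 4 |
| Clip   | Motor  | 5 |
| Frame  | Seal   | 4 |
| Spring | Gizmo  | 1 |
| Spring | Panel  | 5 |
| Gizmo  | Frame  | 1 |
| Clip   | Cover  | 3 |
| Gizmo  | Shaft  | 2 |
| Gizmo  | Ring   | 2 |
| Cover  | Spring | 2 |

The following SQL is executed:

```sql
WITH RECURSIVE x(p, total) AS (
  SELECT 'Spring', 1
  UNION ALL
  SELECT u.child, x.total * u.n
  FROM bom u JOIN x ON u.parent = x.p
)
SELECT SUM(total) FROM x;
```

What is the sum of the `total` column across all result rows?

16

Base: (Spring, total=1).
Iteration 1: components of {Spring} -> Gizmo = 1*1 = 1, Panel = 1*5 = 5.
Iteration 2: components of {Gizmo,Panel} -> Frame = 1*1 = 1, Ring = 1*2 = 2, Shaft = 1*2 = 2.
Iteration 3: components of {Frame,Ring,Shaft} -> Seal = 1*4 = 4.
Iteration 4: no further components; recursion stops.
SUM(total) = 1 + 5 + 1 + 2 + 1 + 2 + 4 = 16.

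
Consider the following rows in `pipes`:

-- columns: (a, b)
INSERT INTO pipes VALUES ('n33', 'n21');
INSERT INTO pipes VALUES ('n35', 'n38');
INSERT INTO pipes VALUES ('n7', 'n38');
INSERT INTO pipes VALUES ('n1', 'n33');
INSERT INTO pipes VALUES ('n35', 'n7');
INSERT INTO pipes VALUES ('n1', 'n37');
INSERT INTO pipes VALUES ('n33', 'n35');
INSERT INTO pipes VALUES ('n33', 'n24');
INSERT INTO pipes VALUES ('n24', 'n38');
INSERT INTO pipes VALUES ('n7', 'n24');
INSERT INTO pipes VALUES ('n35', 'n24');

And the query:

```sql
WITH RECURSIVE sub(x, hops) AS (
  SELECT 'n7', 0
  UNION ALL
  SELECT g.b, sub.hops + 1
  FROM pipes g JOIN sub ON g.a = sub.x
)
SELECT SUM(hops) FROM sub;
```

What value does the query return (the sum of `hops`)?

Base: (n7, hops=0).
Iteration 1: edges from {n7} -> (n24, hops=1), (n38, hops=1).
Iteration 2: edges from {n24,n38} -> (n38, hops=2).
Iteration 3: no outgoing edges from {n38}; recursion stops.
SUM(hops) = 0 + 1 + 1 + 2 = 4.

4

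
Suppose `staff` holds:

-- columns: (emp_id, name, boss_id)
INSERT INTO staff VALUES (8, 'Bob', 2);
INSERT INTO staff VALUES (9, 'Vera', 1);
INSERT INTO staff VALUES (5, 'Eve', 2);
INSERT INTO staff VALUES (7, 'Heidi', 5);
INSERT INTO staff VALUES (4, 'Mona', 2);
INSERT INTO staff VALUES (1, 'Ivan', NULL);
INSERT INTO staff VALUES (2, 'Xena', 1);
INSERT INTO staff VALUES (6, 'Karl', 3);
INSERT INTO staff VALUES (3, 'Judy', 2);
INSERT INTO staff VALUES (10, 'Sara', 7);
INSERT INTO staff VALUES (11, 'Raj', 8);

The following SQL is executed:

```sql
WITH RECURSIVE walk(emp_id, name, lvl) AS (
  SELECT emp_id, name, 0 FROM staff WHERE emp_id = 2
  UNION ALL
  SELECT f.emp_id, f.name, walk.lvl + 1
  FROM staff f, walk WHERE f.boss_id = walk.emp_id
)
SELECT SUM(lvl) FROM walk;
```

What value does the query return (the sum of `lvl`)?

13

Base: emp_id=2 (Xena) at lvl 0.
Iteration 1: rows with boss_id in {2} -> Judy (id 3, lvl 1), Mona (id 4, lvl 1), Eve (id 5, lvl 1), Bob (id 8, lvl 1).
Iteration 2: rows with boss_id in {3,4,5,8} -> Karl (id 6, lvl 2), Heidi (id 7, lvl 2), Raj (id 11, lvl 2).
Iteration 3: rows with boss_id in {6,7,11} -> Sara (id 10, lvl 3).
Iteration 4: no rows with boss_id in {10}; recursion stops.
SUM(lvl) = 0 + 1 + 1 + 1 + 1 + 2 + 2 + 2 + 3 = 13.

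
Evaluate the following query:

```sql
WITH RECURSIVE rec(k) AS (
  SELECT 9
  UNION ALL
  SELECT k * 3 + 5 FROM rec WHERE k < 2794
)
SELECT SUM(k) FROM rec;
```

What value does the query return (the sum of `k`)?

Base: k=9.
Iteration 1: 9 < 2794 holds -> k = 9 * 3 + 5 = 32.
Iteration 2: 32 < 2794 holds -> k = 32 * 3 + 5 = 101.
Iteration 3: 101 < 2794 holds -> k = 101 * 3 + 5 = 308.
Iteration 4: 308 < 2794 holds -> k = 308 * 3 + 5 = 929.
Iteration 5: 929 < 2794 holds -> k = 929 * 3 + 5 = 2792.
Iteration 6: 2792 < 2794 holds -> k = 2792 * 3 + 5 = 8381.
Iteration 7: 8381 < 2794 fails; recursion stops.
SUM(k) = 9 + 32 + 101 + 308 + 929 + 2792 + 8381 = 12552.

12552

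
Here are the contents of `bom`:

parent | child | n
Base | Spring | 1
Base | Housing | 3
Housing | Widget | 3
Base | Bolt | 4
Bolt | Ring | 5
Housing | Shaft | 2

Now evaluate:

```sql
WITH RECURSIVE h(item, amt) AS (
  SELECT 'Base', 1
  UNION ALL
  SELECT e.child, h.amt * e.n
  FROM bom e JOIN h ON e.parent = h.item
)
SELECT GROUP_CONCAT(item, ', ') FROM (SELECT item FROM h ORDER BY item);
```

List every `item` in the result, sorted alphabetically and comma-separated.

Base: (Base, amt=1).
Iteration 1: components of {Base} -> Bolt = 1*4 = 4, Housing = 1*3 = 3, Spring = 1*1 = 1.
Iteration 2: components of {Bolt,Housing,Spring} -> Ring = 4*5 = 20, Shaft = 3*2 = 6, Widget = 3*3 = 9.
Iteration 3: no further components; recursion stops.

Base, Bolt, Housing, Ring, Shaft, Spring, Widget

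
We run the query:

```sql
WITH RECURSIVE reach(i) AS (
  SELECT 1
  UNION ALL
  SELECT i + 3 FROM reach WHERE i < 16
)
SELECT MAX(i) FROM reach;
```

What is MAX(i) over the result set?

Base: i=1.
Iteration 1: 1 < 16 holds -> i = 1 + 3 = 4.
Iteration 2: 4 < 16 holds -> i = 4 + 3 = 7.
Iteration 3: 7 < 16 holds -> i = 7 + 3 = 10.
Iteration 4: 10 < 16 holds -> i = 10 + 3 = 13.
Iteration 5: 13 < 16 holds -> i = 13 + 3 = 16.
Iteration 6: 16 < 16 fails; recursion stops.
i values: 1, 4, 7, 10, 13, 16; the maximum is 16.

16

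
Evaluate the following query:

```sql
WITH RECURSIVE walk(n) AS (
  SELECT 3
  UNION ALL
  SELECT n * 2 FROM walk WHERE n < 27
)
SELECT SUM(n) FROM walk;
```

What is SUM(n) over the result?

Base: n=3.
Iteration 1: 3 < 27 holds -> n = 3 * 2 = 6.
Iteration 2: 6 < 27 holds -> n = 6 * 2 = 12.
Iteration 3: 12 < 27 holds -> n = 12 * 2 = 24.
Iteration 4: 24 < 27 holds -> n = 24 * 2 = 48.
Iteration 5: 48 < 27 fails; recursion stops.
SUM(n) = 3 + 6 + 12 + 24 + 48 = 93.

93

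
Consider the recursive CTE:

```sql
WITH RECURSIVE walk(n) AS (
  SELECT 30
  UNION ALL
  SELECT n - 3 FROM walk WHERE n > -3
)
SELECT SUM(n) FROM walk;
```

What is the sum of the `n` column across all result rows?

Base: n=30.
Iteration 1: 30 > -3 holds -> n = 30 - 3 = 27.
Iteration 2: 27 > -3 holds -> n = 27 - 3 = 24.
Iteration 3: 24 > -3 holds -> n = 24 - 3 = 21.
Iteration 4: 21 > -3 holds -> n = 21 - 3 = 18.
Iteration 5: 18 > -3 holds -> n = 18 - 3 = 15.
Iteration 6: 15 > -3 holds -> n = 15 - 3 = 12.
Iteration 7: 12 > -3 holds -> n = 12 - 3 = 9.
Iteration 8: 9 > -3 holds -> n = 9 - 3 = 6.
Iteration 9: 6 > -3 holds -> n = 6 - 3 = 3.
Iteration 10: 3 > -3 holds -> n = 3 - 3 = 0.
Iteration 11: 0 > -3 holds -> n = 0 - 3 = -3.
Iteration 12: -3 > -3 fails; recursion stops.
SUM(n) = 30 + 27 + 24 + 21 + 18 + 15 + 12 + 9 + 6 + 3 + 0 + -3 = 162.

162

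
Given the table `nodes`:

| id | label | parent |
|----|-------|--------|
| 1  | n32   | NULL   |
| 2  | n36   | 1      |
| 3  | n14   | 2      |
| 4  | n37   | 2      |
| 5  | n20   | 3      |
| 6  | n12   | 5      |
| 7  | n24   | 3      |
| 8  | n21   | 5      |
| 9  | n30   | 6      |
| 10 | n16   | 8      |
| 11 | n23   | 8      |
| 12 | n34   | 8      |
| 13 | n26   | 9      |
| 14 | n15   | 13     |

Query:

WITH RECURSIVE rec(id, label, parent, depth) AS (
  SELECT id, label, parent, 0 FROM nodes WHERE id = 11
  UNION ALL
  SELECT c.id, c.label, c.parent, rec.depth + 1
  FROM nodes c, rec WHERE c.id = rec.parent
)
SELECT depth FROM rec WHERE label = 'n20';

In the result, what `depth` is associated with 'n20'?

Base: id=11 (n23), parent=8, depth 0.
Iteration 1: join on id=8 -> n21 (id 8, parent=5, depth 1).
Iteration 2: join on id=5 -> n20 (id 5, parent=3, depth 2).
Iteration 3: join on id=3 -> n14 (id 3, parent=2, depth 3).
Iteration 4: join on id=2 -> n36 (id 2, parent=1, depth 4).
Iteration 5: join on id=1 -> n32 (id 1, parent=NULL, depth 5).
Iteration 6: parent is NULL; no match; recursion stops.

2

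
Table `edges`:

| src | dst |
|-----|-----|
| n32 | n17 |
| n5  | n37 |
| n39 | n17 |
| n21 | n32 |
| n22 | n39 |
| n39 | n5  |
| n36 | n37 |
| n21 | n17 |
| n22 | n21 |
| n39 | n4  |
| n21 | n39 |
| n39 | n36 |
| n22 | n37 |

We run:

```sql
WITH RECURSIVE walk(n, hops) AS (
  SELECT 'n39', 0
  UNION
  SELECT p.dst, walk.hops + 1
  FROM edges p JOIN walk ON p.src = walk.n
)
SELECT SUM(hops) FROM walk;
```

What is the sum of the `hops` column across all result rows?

Base: (n39, hops=0).
Iteration 1: edges from {n39} -> (n17, hops=1), (n36, hops=1), (n4, hops=1), (n5, hops=1).
Iteration 2: edges from {n17,n36,n4,n5} -> (n37, hops=2). [UNION drops 1 duplicate row(s)]
Iteration 3: no outgoing edges from {n37}; recursion stops.
SUM(hops) = 0 + 1 + 1 + 1 + 1 + 2 = 6.

6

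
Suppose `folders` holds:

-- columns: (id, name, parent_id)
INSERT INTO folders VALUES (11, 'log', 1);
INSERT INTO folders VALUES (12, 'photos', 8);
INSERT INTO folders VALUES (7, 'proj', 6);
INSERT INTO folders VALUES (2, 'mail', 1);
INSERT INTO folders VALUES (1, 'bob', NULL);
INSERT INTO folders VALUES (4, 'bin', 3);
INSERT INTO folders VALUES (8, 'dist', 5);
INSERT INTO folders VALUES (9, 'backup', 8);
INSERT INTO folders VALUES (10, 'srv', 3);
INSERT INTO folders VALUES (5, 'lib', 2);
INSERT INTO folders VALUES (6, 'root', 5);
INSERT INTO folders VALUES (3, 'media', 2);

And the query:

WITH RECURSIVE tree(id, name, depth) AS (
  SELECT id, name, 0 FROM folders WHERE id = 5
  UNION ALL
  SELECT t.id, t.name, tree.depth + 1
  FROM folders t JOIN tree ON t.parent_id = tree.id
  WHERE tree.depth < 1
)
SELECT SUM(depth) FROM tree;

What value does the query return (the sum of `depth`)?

Base: id=5 (lib) at depth 0.
Iteration 1: rows with parent_id in {5} -> root (id 6, depth 1), dist (id 8, depth 1).
Iteration 2: depth < 1 fails for all current rows; recursion stops.
SUM(depth) = 0 + 1 + 1 = 2.

2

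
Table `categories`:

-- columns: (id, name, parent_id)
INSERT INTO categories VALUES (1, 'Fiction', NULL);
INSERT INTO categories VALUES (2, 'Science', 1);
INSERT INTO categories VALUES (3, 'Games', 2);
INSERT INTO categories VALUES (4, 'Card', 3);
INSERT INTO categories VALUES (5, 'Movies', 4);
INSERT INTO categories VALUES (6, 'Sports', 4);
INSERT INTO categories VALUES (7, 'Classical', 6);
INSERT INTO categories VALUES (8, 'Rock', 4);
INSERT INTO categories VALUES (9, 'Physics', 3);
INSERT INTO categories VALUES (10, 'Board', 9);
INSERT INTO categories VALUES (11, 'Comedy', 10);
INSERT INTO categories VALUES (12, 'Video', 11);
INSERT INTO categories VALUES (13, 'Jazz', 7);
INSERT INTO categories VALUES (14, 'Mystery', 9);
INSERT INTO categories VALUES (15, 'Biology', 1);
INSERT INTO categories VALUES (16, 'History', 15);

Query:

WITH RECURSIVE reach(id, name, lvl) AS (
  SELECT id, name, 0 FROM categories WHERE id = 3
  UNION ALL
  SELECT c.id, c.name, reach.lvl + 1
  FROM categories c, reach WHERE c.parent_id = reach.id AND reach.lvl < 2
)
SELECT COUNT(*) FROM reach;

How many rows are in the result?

8

Base: id=3 (Games) at lvl 0.
Iteration 1: rows with parent_id in {3} -> Card (id 4, lvl 1), Physics (id 9, lvl 1).
Iteration 2: rows with parent_id in {4,9} -> Movies (id 5, lvl 2), Sports (id 6, lvl 2), Rock (id 8, lvl 2), Board (id 10, lvl 2), Mystery (id 14, lvl 2).
Iteration 3: lvl < 2 fails for all current rows; recursion stops.
Total rows emitted: 8.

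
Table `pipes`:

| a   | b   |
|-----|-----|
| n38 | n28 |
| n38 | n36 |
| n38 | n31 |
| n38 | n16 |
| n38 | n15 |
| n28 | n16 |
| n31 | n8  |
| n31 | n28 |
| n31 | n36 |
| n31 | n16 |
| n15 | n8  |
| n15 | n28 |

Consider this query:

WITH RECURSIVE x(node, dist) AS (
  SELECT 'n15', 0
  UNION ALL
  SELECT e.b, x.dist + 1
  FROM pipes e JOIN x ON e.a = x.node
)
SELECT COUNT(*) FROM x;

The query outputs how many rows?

4

Base: (n15, dist=0).
Iteration 1: edges from {n15} -> (n28, dist=1), (n8, dist=1).
Iteration 2: edges from {n28,n8} -> (n16, dist=2).
Iteration 3: no outgoing edges from {n16}; recursion stops.
Total rows emitted: 4.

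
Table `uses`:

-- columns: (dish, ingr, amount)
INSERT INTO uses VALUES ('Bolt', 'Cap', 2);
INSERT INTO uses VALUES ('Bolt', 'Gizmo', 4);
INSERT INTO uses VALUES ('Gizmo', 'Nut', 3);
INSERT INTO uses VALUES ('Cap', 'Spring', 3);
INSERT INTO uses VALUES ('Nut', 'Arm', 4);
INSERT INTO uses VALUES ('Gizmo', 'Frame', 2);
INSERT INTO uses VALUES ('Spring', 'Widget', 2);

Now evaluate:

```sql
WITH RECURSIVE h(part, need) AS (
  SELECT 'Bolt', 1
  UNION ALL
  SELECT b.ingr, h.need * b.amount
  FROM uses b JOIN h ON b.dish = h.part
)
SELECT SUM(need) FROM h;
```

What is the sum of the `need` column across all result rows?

Base: (Bolt, need=1).
Iteration 1: components of {Bolt} -> Cap = 1*2 = 2, Gizmo = 1*4 = 4.
Iteration 2: components of {Cap,Gizmo} -> Frame = 4*2 = 8, Nut = 4*3 = 12, Spring = 2*3 = 6.
Iteration 3: components of {Frame,Nut,Spring} -> Arm = 12*4 = 48, Widget = 6*2 = 12.
Iteration 4: no further components; recursion stops.
SUM(need) = 1 + 2 + 4 + 6 + 12 + 8 + 12 + 48 = 93.

93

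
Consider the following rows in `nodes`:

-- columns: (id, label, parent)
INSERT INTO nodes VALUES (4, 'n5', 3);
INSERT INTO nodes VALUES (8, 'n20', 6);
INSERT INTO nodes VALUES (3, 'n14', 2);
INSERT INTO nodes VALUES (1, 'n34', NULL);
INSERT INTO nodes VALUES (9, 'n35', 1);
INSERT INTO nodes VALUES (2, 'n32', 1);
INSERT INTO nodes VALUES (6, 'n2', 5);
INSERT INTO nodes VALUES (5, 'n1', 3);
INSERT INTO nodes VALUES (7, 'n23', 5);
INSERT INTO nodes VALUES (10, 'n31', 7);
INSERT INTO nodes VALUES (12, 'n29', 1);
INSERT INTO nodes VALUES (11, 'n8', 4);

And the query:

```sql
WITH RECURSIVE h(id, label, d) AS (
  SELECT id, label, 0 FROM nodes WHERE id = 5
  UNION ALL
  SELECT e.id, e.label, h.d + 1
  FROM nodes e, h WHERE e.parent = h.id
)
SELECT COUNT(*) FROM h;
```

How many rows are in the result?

Base: id=5 (n1) at d 0.
Iteration 1: rows with parent in {5} -> n2 (id 6, d 1), n23 (id 7, d 1).
Iteration 2: rows with parent in {6,7} -> n20 (id 8, d 2), n31 (id 10, d 2).
Iteration 3: no rows with parent in {8,10}; recursion stops.
Total rows emitted: 5.

5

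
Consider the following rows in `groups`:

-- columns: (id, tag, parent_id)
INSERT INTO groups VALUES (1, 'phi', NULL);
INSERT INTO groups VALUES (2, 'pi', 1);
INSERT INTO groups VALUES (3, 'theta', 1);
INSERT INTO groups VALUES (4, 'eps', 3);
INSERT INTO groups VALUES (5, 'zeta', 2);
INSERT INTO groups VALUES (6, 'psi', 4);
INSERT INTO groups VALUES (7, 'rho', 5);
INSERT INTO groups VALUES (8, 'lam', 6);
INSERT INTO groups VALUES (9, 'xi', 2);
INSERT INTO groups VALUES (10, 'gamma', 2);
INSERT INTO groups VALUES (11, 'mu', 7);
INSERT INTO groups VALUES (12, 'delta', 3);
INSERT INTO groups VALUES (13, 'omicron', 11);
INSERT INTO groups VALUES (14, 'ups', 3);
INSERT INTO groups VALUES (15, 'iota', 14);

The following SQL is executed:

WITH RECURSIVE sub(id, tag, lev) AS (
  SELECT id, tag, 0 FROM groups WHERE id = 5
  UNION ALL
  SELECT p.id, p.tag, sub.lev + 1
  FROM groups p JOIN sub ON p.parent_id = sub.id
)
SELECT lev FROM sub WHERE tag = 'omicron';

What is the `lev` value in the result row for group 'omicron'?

Base: id=5 (zeta) at lev 0.
Iteration 1: rows with parent_id in {5} -> rho (id 7, lev 1).
Iteration 2: rows with parent_id in {7} -> mu (id 11, lev 2).
Iteration 3: rows with parent_id in {11} -> omicron (id 13, lev 3).
Iteration 4: no rows with parent_id in {13}; recursion stops.

3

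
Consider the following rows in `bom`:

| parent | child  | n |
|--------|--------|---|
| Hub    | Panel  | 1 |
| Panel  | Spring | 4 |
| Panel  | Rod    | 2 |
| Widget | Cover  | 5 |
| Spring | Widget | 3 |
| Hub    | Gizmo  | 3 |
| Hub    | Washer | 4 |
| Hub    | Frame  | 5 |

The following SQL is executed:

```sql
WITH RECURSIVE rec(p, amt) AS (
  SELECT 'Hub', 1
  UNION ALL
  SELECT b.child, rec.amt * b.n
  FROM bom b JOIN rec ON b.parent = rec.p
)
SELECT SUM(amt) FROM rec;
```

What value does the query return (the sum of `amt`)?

Base: (Hub, amt=1).
Iteration 1: components of {Hub} -> Frame = 1*5 = 5, Gizmo = 1*3 = 3, Panel = 1*1 = 1, Washer = 1*4 = 4.
Iteration 2: components of {Frame,Gizmo,Panel,Washer} -> Rod = 1*2 = 2, Spring = 1*4 = 4.
Iteration 3: components of {Rod,Spring} -> Widget = 4*3 = 12.
Iteration 4: components of {Widget} -> Cover = 12*5 = 60.
Iteration 5: no further components; recursion stops.
SUM(amt) = 1 + 3 + 1 + 5 + 4 + 2 + 4 + 12 + 60 = 92.

92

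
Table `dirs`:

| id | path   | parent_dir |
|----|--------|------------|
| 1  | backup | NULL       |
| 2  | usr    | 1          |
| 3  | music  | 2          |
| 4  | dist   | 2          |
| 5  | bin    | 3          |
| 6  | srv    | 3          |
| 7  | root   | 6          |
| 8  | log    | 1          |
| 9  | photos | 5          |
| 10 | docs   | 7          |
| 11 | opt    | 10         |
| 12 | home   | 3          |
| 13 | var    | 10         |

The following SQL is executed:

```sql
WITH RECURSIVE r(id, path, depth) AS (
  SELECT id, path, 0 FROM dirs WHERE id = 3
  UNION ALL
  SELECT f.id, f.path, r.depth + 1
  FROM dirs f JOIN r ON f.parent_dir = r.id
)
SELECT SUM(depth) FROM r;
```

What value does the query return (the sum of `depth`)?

18

Base: id=3 (music) at depth 0.
Iteration 1: rows with parent_dir in {3} -> bin (id 5, depth 1), srv (id 6, depth 1), home (id 12, depth 1).
Iteration 2: rows with parent_dir in {5,6,12} -> root (id 7, depth 2), photos (id 9, depth 2).
Iteration 3: rows with parent_dir in {7,9} -> docs (id 10, depth 3).
Iteration 4: rows with parent_dir in {10} -> opt (id 11, depth 4), var (id 13, depth 4).
Iteration 5: no rows with parent_dir in {11,13}; recursion stops.
SUM(depth) = 0 + 1 + 1 + 1 + 2 + 2 + 3 + 4 + 4 = 18.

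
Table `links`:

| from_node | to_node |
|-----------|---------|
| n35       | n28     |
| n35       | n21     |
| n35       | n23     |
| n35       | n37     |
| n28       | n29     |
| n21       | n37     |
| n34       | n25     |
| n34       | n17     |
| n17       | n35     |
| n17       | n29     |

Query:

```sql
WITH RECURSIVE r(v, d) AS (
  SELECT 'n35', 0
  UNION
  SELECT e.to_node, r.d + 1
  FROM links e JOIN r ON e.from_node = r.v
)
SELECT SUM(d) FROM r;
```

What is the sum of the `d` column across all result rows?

8

Base: (n35, d=0).
Iteration 1: edges from {n35} -> (n21, d=1), (n23, d=1), (n28, d=1), (n37, d=1).
Iteration 2: edges from {n21,n23,n28,n37} -> (n29, d=2), (n37, d=2).
Iteration 3: no outgoing edges from {n29,n37}; recursion stops.
SUM(d) = 0 + 1 + 1 + 1 + 1 + 2 + 2 = 8.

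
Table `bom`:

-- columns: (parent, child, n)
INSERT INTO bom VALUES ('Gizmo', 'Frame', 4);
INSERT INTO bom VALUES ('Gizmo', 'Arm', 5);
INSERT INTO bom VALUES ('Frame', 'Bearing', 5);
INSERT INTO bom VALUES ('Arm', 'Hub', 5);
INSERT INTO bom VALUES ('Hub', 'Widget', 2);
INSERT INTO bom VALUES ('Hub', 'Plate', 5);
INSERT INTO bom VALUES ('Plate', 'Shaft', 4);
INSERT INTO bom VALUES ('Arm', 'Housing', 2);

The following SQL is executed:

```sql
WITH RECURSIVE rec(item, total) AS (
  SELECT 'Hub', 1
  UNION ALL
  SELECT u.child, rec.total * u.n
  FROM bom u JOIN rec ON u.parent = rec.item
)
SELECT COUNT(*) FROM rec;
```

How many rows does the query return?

4

Base: (Hub, total=1).
Iteration 1: components of {Hub} -> Plate = 1*5 = 5, Widget = 1*2 = 2.
Iteration 2: components of {Plate,Widget} -> Shaft = 5*4 = 20.
Iteration 3: no further components; recursion stops.
Total rows emitted: 4.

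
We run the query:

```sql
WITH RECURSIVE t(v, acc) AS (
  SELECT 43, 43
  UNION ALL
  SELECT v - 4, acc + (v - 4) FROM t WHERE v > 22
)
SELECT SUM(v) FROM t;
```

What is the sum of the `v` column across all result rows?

Base: v=43, acc=43.
Iteration 1: 43 > 22 holds -> v = 43 - 4 = 39, acc = 43 + 39 = 82.
Iteration 2: 39 > 22 holds -> v = 39 - 4 = 35, acc = 82 + 35 = 117.
Iteration 3: 35 > 22 holds -> v = 35 - 4 = 31, acc = 117 + 31 = 148.
Iteration 4: 31 > 22 holds -> v = 31 - 4 = 27, acc = 148 + 27 = 175.
Iteration 5: 27 > 22 holds -> v = 27 - 4 = 23, acc = 175 + 23 = 198.
Iteration 6: 23 > 22 holds -> v = 23 - 4 = 19, acc = 198 + 19 = 217.
Iteration 7: 19 > 22 fails; recursion stops.
SUM(v) = 43 + 39 + 35 + 31 + 27 + 23 + 19 = 217.

217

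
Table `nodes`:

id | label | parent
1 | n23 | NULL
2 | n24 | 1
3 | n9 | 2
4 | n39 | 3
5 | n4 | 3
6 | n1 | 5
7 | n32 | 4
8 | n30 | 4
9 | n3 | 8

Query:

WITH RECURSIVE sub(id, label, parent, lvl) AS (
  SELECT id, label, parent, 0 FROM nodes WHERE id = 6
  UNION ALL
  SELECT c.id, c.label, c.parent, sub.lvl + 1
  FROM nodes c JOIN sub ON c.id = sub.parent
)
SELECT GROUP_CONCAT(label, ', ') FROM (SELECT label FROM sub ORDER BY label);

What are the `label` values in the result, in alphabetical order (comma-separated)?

n1, n23, n24, n4, n9

Base: id=6 (n1), parent=5, lvl 0.
Iteration 1: join on id=5 -> n4 (id 5, parent=3, lvl 1).
Iteration 2: join on id=3 -> n9 (id 3, parent=2, lvl 2).
Iteration 3: join on id=2 -> n24 (id 2, parent=1, lvl 3).
Iteration 4: join on id=1 -> n23 (id 1, parent=NULL, lvl 4).
Iteration 5: parent is NULL; no match; recursion stops.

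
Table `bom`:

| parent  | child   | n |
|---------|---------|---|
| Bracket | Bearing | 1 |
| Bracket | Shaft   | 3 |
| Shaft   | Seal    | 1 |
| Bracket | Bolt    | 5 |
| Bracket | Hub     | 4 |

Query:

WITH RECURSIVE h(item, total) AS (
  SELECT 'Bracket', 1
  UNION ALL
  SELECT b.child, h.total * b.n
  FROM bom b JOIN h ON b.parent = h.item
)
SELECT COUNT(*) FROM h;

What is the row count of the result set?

Base: (Bracket, total=1).
Iteration 1: components of {Bracket} -> Bearing = 1*1 = 1, Bolt = 1*5 = 5, Hub = 1*4 = 4, Shaft = 1*3 = 3.
Iteration 2: components of {Bearing,Bolt,Hub,Shaft} -> Seal = 3*1 = 3.
Iteration 3: no further components; recursion stops.
Total rows emitted: 6.

6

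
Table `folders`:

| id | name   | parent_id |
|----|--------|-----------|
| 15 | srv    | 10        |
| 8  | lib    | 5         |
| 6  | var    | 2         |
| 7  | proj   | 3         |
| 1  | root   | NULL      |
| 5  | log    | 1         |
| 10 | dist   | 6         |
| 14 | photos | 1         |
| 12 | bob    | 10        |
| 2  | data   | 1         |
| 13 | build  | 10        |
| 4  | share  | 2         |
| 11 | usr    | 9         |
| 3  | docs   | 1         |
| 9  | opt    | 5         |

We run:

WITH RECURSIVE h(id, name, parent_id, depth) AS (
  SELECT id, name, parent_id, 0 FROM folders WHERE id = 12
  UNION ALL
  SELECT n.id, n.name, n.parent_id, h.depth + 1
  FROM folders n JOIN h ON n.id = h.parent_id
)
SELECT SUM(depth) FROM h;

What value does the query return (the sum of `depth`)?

10

Base: id=12 (bob), parent_id=10, depth 0.
Iteration 1: join on id=10 -> dist (id 10, parent_id=6, depth 1).
Iteration 2: join on id=6 -> var (id 6, parent_id=2, depth 2).
Iteration 3: join on id=2 -> data (id 2, parent_id=1, depth 3).
Iteration 4: join on id=1 -> root (id 1, parent_id=NULL, depth 4).
Iteration 5: parent_id is NULL; no match; recursion stops.
SUM(depth) = 0 + 1 + 2 + 3 + 4 = 10.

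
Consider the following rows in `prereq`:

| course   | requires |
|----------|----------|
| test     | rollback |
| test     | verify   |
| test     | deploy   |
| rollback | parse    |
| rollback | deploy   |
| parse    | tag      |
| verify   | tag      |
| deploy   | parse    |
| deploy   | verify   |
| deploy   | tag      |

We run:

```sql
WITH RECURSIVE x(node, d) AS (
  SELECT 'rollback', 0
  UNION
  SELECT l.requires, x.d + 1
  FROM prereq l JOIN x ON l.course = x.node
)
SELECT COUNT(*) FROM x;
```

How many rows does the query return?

7

Base: (rollback, d=0).
Iteration 1: edges from {rollback} -> (deploy, d=1), (parse, d=1).
Iteration 2: edges from {deploy,parse} -> (parse, d=2), (tag, d=2), (verify, d=2). [UNION drops 1 duplicate row(s)]
Iteration 3: edges from {parse,tag,verify} -> (tag, d=3). [UNION drops 1 duplicate row(s)]
Iteration 4: no outgoing edges from {tag}; recursion stops.
Total rows emitted: 7.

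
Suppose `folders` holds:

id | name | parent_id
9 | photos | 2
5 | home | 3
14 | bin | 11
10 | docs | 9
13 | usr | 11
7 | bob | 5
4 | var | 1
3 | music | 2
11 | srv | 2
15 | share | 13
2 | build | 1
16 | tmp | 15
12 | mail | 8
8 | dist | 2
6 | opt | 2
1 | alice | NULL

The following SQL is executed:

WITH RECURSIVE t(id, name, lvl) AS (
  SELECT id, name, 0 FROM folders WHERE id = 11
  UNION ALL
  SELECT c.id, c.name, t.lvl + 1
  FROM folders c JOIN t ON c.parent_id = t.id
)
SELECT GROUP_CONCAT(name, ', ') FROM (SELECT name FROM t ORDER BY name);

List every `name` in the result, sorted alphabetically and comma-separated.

Base: id=11 (srv) at lvl 0.
Iteration 1: rows with parent_id in {11} -> usr (id 13, lvl 1), bin (id 14, lvl 1).
Iteration 2: rows with parent_id in {13,14} -> share (id 15, lvl 2).
Iteration 3: rows with parent_id in {15} -> tmp (id 16, lvl 3).
Iteration 4: no rows with parent_id in {16}; recursion stops.

bin, share, srv, tmp, usr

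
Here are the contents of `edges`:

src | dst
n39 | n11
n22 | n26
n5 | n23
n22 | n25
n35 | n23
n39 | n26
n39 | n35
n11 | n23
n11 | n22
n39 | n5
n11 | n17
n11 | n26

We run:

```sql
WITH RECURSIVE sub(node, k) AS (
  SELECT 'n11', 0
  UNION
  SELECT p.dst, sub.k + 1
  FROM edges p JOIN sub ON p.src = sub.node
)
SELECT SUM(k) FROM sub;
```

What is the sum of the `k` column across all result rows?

8

Base: (n11, k=0).
Iteration 1: edges from {n11} -> (n17, k=1), (n22, k=1), (n23, k=1), (n26, k=1).
Iteration 2: edges from {n17,n22,n23,n26} -> (n25, k=2), (n26, k=2).
Iteration 3: no outgoing edges from {n25,n26}; recursion stops.
SUM(k) = 0 + 1 + 1 + 1 + 1 + 2 + 2 = 8.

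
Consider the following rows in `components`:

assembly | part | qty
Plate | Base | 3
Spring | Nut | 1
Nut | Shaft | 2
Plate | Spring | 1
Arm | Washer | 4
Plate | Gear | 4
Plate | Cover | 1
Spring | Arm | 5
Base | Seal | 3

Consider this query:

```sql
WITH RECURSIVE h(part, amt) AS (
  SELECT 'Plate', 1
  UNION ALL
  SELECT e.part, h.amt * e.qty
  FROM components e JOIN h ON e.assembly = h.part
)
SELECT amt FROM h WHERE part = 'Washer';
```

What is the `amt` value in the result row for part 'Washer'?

Base: (Plate, amt=1).
Iteration 1: components of {Plate} -> Base = 1*3 = 3, Cover = 1*1 = 1, Gear = 1*4 = 4, Spring = 1*1 = 1.
Iteration 2: components of {Base,Cover,Gear,Spring} -> Arm = 1*5 = 5, Nut = 1*1 = 1, Seal = 3*3 = 9.
Iteration 3: components of {Arm,Nut,Seal} -> Shaft = 1*2 = 2, Washer = 5*4 = 20.
Iteration 4: no further components; recursion stops.

20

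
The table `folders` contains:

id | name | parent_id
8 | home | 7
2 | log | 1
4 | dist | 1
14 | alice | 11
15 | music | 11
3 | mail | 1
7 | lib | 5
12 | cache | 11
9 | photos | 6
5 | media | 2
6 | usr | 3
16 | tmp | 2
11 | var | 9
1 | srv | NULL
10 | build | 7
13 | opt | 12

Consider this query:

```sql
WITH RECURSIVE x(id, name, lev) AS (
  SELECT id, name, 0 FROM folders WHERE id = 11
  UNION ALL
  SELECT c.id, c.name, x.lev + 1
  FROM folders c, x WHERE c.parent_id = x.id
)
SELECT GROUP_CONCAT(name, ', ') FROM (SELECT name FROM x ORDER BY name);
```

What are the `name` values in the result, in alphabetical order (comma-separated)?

Base: id=11 (var) at lev 0.
Iteration 1: rows with parent_id in {11} -> cache (id 12, lev 1), alice (id 14, lev 1), music (id 15, lev 1).
Iteration 2: rows with parent_id in {12,14,15} -> opt (id 13, lev 2).
Iteration 3: no rows with parent_id in {13}; recursion stops.

alice, cache, music, opt, var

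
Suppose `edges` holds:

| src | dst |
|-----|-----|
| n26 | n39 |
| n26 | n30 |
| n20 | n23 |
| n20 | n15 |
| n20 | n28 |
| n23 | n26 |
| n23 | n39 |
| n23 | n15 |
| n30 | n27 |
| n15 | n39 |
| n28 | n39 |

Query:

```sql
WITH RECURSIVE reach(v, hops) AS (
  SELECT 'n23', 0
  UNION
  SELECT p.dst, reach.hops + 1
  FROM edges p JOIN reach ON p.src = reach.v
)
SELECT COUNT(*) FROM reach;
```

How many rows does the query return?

Base: (n23, hops=0).
Iteration 1: edges from {n23} -> (n15, hops=1), (n26, hops=1), (n39, hops=1).
Iteration 2: edges from {n15,n26,n39} -> (n30, hops=2), (n39, hops=2). [UNION drops 1 duplicate row(s)]
Iteration 3: edges from {n30,n39} -> (n27, hops=3).
Iteration 4: no outgoing edges from {n27}; recursion stops.
Total rows emitted: 7.

7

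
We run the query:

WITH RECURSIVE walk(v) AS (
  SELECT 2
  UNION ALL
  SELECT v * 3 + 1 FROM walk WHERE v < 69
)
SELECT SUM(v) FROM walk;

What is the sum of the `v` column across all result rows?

300

Base: v=2.
Iteration 1: 2 < 69 holds -> v = 2 * 3 + 1 = 7.
Iteration 2: 7 < 69 holds -> v = 7 * 3 + 1 = 22.
Iteration 3: 22 < 69 holds -> v = 22 * 3 + 1 = 67.
Iteration 4: 67 < 69 holds -> v = 67 * 3 + 1 = 202.
Iteration 5: 202 < 69 fails; recursion stops.
SUM(v) = 2 + 7 + 22 + 67 + 202 = 300.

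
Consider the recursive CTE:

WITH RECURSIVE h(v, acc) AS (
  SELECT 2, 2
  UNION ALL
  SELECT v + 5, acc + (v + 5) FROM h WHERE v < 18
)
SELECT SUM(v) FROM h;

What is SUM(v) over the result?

Base: v=2, acc=2.
Iteration 1: 2 < 18 holds -> v = 2 + 5 = 7, acc = 2 + 7 = 9.
Iteration 2: 7 < 18 holds -> v = 7 + 5 = 12, acc = 9 + 12 = 21.
Iteration 3: 12 < 18 holds -> v = 12 + 5 = 17, acc = 21 + 17 = 38.
Iteration 4: 17 < 18 holds -> v = 17 + 5 = 22, acc = 38 + 22 = 60.
Iteration 5: 22 < 18 fails; recursion stops.
SUM(v) = 2 + 7 + 12 + 17 + 22 = 60.

60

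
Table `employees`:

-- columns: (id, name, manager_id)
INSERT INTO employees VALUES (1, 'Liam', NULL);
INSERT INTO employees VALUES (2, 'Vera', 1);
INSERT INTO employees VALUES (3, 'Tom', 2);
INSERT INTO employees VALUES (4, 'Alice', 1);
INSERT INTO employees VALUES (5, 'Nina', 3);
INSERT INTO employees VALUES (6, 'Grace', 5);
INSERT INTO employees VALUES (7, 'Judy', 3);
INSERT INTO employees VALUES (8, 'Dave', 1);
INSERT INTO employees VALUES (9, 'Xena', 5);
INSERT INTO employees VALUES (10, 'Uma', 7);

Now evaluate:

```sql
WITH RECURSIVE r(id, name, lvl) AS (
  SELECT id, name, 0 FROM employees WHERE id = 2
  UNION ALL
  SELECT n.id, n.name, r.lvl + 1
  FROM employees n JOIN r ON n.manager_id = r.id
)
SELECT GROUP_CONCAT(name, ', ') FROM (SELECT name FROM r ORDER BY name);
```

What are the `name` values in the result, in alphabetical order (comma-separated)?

Base: id=2 (Vera) at lvl 0.
Iteration 1: rows with manager_id in {2} -> Tom (id 3, lvl 1).
Iteration 2: rows with manager_id in {3} -> Nina (id 5, lvl 2), Judy (id 7, lvl 2).
Iteration 3: rows with manager_id in {5,7} -> Grace (id 6, lvl 3), Xena (id 9, lvl 3), Uma (id 10, lvl 3).
Iteration 4: no rows with manager_id in {6,9,10}; recursion stops.

Grace, Judy, Nina, Tom, Uma, Vera, Xena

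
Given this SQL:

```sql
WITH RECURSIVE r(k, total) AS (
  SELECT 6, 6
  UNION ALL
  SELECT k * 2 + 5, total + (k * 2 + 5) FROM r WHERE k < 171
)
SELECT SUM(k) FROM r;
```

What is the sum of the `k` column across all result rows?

316

Base: k=6, total=6.
Iteration 1: 6 < 171 holds -> k = 6 * 2 + 5 = 17, total = 6 + 17 = 23.
Iteration 2: 17 < 171 holds -> k = 17 * 2 + 5 = 39, total = 23 + 39 = 62.
Iteration 3: 39 < 171 holds -> k = 39 * 2 + 5 = 83, total = 62 + 83 = 145.
Iteration 4: 83 < 171 holds -> k = 83 * 2 + 5 = 171, total = 145 + 171 = 316.
Iteration 5: 171 < 171 fails; recursion stops.
SUM(k) = 6 + 17 + 39 + 83 + 171 = 316.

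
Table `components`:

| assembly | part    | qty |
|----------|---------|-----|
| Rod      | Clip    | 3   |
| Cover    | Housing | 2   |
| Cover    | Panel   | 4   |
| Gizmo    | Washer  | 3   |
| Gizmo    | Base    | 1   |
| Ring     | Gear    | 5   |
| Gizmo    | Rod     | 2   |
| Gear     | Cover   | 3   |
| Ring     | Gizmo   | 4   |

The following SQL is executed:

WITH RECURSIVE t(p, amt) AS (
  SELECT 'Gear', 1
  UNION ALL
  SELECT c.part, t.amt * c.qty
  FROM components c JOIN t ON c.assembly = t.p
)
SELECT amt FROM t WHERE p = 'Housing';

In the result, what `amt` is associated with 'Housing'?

6

Base: (Gear, amt=1).
Iteration 1: components of {Gear} -> Cover = 1*3 = 3.
Iteration 2: components of {Cover} -> Housing = 3*2 = 6, Panel = 3*4 = 12.
Iteration 3: no further components; recursion stops.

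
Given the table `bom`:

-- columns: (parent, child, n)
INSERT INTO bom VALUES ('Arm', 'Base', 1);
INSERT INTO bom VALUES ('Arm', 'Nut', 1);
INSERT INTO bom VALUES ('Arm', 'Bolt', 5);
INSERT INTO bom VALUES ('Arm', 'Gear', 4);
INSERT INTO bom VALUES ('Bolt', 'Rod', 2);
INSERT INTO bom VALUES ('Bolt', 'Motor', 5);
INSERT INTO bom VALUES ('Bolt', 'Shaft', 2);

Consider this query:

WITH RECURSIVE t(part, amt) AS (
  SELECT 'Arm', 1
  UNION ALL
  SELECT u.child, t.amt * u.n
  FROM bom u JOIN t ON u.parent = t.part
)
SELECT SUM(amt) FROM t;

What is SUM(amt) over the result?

57

Base: (Arm, amt=1).
Iteration 1: components of {Arm} -> Base = 1*1 = 1, Bolt = 1*5 = 5, Gear = 1*4 = 4, Nut = 1*1 = 1.
Iteration 2: components of {Base,Bolt,Gear,Nut} -> Motor = 5*5 = 25, Rod = 5*2 = 10, Shaft = 5*2 = 10.
Iteration 3: no further components; recursion stops.
SUM(amt) = 1 + 1 + 1 + 5 + 4 + 10 + 25 + 10 = 57.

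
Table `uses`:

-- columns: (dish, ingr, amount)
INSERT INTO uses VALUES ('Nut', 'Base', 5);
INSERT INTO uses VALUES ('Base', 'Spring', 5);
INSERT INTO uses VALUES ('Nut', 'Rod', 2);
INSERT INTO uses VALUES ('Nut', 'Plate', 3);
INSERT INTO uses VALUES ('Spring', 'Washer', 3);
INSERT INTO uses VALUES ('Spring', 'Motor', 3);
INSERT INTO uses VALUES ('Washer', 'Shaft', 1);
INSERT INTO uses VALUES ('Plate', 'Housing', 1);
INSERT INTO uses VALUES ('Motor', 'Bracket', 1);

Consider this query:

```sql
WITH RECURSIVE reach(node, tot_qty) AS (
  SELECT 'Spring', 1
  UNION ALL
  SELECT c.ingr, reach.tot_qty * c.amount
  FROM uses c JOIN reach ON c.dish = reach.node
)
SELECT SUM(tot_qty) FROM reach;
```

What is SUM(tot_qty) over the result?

Base: (Spring, tot_qty=1).
Iteration 1: components of {Spring} -> Motor = 1*3 = 3, Washer = 1*3 = 3.
Iteration 2: components of {Motor,Washer} -> Bracket = 3*1 = 3, Shaft = 3*1 = 3.
Iteration 3: no further components; recursion stops.
SUM(tot_qty) = 1 + 3 + 3 + 3 + 3 = 13.

13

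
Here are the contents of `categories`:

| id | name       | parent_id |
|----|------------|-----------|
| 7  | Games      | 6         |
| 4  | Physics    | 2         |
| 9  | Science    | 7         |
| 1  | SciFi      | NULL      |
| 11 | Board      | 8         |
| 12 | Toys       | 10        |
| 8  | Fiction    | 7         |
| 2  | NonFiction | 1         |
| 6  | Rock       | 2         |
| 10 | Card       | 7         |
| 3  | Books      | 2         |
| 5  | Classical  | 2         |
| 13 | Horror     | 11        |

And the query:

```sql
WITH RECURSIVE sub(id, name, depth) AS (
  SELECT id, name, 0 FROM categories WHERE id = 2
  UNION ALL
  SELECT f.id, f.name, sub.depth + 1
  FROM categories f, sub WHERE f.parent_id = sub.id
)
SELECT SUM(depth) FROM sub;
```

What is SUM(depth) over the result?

Base: id=2 (NonFiction) at depth 0.
Iteration 1: rows with parent_id in {2} -> Books (id 3, depth 1), Physics (id 4, depth 1), Classical (id 5, depth 1), Rock (id 6, depth 1).
Iteration 2: rows with parent_id in {3,4,5,6} -> Games (id 7, depth 2).
Iteration 3: rows with parent_id in {7} -> Fiction (id 8, depth 3), Science (id 9, depth 3), Card (id 10, depth 3).
Iteration 4: rows with parent_id in {8,9,10} -> Board (id 11, depth 4), Toys (id 12, depth 4).
Iteration 5: rows with parent_id in {11,12} -> Horror (id 13, depth 5).
Iteration 6: no rows with parent_id in {13}; recursion stops.
SUM(depth) = 0 + 1 + 1 + 1 + 1 + 2 + 3 + 3 + 3 + 4 + 4 + 5 = 28.

28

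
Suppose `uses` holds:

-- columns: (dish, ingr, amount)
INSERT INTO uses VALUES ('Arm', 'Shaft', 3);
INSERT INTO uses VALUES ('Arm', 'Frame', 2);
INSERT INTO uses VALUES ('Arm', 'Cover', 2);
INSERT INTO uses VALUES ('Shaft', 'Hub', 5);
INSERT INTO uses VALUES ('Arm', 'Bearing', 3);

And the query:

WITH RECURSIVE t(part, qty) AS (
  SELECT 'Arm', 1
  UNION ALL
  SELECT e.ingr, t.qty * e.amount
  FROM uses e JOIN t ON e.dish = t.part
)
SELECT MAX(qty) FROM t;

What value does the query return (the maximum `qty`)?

15

Base: (Arm, qty=1).
Iteration 1: components of {Arm} -> Bearing = 1*3 = 3, Cover = 1*2 = 2, Frame = 1*2 = 2, Shaft = 1*3 = 3.
Iteration 2: components of {Bearing,Cover,Frame,Shaft} -> Hub = 3*5 = 15.
Iteration 3: no further components; recursion stops.
qty values: 1, 3, 2, 2, 3, 15; the maximum is 15.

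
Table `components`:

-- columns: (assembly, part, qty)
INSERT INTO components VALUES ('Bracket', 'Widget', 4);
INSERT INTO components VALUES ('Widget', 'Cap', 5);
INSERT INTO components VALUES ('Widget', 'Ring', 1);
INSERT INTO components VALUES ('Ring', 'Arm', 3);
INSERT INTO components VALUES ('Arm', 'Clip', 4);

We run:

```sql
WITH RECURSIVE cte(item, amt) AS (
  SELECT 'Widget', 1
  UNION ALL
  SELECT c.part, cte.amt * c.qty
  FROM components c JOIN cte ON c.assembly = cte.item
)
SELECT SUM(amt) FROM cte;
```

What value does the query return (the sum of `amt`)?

22

Base: (Widget, amt=1).
Iteration 1: components of {Widget} -> Cap = 1*5 = 5, Ring = 1*1 = 1.
Iteration 2: components of {Cap,Ring} -> Arm = 1*3 = 3.
Iteration 3: components of {Arm} -> Clip = 3*4 = 12.
Iteration 4: no further components; recursion stops.
SUM(amt) = 1 + 5 + 1 + 3 + 12 = 22.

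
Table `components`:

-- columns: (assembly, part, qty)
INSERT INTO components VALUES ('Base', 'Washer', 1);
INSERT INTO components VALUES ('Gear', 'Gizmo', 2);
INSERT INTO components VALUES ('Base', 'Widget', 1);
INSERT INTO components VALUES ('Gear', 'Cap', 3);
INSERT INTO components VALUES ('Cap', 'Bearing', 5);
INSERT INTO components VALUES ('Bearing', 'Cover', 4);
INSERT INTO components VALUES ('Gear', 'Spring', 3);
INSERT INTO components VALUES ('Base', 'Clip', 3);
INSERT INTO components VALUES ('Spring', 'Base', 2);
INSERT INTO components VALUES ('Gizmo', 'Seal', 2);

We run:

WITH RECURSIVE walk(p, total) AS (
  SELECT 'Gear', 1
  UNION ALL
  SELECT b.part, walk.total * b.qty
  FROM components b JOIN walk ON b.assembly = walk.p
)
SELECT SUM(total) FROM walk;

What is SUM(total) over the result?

Base: (Gear, total=1).
Iteration 1: components of {Gear} -> Cap = 1*3 = 3, Gizmo = 1*2 = 2, Spring = 1*3 = 3.
Iteration 2: components of {Cap,Gizmo,Spring} -> Base = 3*2 = 6, Bearing = 3*5 = 15, Seal = 2*2 = 4.
Iteration 3: components of {Base,Bearing,Seal} -> Clip = 6*3 = 18, Cover = 15*4 = 60, Washer = 6*1 = 6, Widget = 6*1 = 6.
Iteration 4: no further components; recursion stops.
SUM(total) = 1 + 3 + 2 + 3 + 15 + 4 + 6 + 60 + 6 + 18 + 6 = 124.

124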